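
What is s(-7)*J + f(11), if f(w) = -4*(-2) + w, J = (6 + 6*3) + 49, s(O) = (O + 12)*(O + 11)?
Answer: 1479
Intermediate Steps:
s(O) = (11 + O)*(12 + O) (s(O) = (12 + O)*(11 + O) = (11 + O)*(12 + O))
J = 73 (J = (6 + 18) + 49 = 24 + 49 = 73)
f(w) = 8 + w
s(-7)*J + f(11) = (132 + (-7)² + 23*(-7))*73 + (8 + 11) = (132 + 49 - 161)*73 + 19 = 20*73 + 19 = 1460 + 19 = 1479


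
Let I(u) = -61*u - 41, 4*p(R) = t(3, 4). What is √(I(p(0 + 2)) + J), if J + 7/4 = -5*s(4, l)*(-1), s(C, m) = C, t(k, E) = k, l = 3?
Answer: I*√274/2 ≈ 8.2765*I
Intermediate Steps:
p(R) = ¾ (p(R) = (¼)*3 = ¾)
J = 73/4 (J = -7/4 - 5*4*(-1) = -7/4 - 20*(-1) = -7/4 + 20 = 73/4 ≈ 18.250)
I(u) = -41 - 61*u
√(I(p(0 + 2)) + J) = √((-41 - 61*¾) + 73/4) = √((-41 - 183/4) + 73/4) = √(-347/4 + 73/4) = √(-137/2) = I*√274/2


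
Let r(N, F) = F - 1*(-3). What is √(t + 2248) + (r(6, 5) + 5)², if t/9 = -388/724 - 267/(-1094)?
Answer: 169 + √88040064508942/198014 ≈ 216.39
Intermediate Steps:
t = -520119/198014 (t = 9*(-388/724 - 267/(-1094)) = 9*(-388*1/724 - 267*(-1/1094)) = 9*(-97/181 + 267/1094) = 9*(-57791/198014) = -520119/198014 ≈ -2.6267)
r(N, F) = 3 + F (r(N, F) = F + 3 = 3 + F)
√(t + 2248) + (r(6, 5) + 5)² = √(-520119/198014 + 2248) + ((3 + 5) + 5)² = √(444615353/198014) + (8 + 5)² = √88040064508942/198014 + 13² = √88040064508942/198014 + 169 = 169 + √88040064508942/198014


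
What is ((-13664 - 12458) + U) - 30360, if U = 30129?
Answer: -26353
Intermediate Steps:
((-13664 - 12458) + U) - 30360 = ((-13664 - 12458) + 30129) - 30360 = (-26122 + 30129) - 30360 = 4007 - 30360 = -26353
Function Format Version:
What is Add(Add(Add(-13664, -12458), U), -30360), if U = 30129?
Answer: -26353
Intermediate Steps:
Add(Add(Add(-13664, -12458), U), -30360) = Add(Add(Add(-13664, -12458), 30129), -30360) = Add(Add(-26122, 30129), -30360) = Add(4007, -30360) = -26353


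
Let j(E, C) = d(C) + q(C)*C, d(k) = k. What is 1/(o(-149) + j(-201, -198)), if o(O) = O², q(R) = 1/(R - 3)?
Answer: 67/1474267 ≈ 4.5446e-5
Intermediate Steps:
q(R) = 1/(-3 + R)
j(E, C) = C + C/(-3 + C)
1/(o(-149) + j(-201, -198)) = 1/((-149)² - 198*(-2 - 198)/(-3 - 198)) = 1/(22201 - 198*(-200)/(-201)) = 1/(22201 - 198*(-1/201)*(-200)) = 1/(22201 - 13200/67) = 1/(1474267/67) = 67/1474267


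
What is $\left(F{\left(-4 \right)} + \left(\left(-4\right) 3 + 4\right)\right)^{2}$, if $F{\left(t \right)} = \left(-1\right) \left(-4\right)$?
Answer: $16$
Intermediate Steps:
$F{\left(t \right)} = 4$
$\left(F{\left(-4 \right)} + \left(\left(-4\right) 3 + 4\right)\right)^{2} = \left(4 + \left(\left(-4\right) 3 + 4\right)\right)^{2} = \left(4 + \left(-12 + 4\right)\right)^{2} = \left(4 - 8\right)^{2} = \left(-4\right)^{2} = 16$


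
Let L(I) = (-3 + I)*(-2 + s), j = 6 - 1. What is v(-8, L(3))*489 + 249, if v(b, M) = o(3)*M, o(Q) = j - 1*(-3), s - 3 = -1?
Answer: 249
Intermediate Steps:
s = 2 (s = 3 - 1 = 2)
j = 5
o(Q) = 8 (o(Q) = 5 - 1*(-3) = 5 + 3 = 8)
L(I) = 0 (L(I) = (-3 + I)*(-2 + 2) = (-3 + I)*0 = 0)
v(b, M) = 8*M
v(-8, L(3))*489 + 249 = (8*0)*489 + 249 = 0*489 + 249 = 0 + 249 = 249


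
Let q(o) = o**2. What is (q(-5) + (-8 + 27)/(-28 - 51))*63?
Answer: 123228/79 ≈ 1559.8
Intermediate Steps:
(q(-5) + (-8 + 27)/(-28 - 51))*63 = ((-5)**2 + (-8 + 27)/(-28 - 51))*63 = (25 + 19/(-79))*63 = (25 + 19*(-1/79))*63 = (25 - 19/79)*63 = (1956/79)*63 = 123228/79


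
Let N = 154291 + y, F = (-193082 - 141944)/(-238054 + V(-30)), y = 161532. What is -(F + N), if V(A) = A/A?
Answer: -75182947645/238053 ≈ -3.1582e+5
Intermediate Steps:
V(A) = 1
F = 335026/238053 (F = (-193082 - 141944)/(-238054 + 1) = -335026/(-238053) = -335026*(-1/238053) = 335026/238053 ≈ 1.4074)
N = 315823 (N = 154291 + 161532 = 315823)
-(F + N) = -(335026/238053 + 315823) = -1*75182947645/238053 = -75182947645/238053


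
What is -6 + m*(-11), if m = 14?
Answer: -160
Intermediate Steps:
-6 + m*(-11) = -6 + 14*(-11) = -6 - 154 = -160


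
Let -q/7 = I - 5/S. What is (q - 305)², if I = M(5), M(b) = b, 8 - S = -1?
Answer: 9150625/81 ≈ 1.1297e+5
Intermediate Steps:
S = 9 (S = 8 - 1*(-1) = 8 + 1 = 9)
I = 5
q = -280/9 (q = -7*(5 - 5/9) = -7*40/9 = -280/9 ≈ -31.111)
(q - 305)² = (-280/9 - 305)² = (-3025/9)² = 9150625/81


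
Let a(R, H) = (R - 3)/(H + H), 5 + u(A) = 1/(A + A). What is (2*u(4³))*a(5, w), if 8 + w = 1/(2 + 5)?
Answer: 4473/3520 ≈ 1.2707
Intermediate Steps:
u(A) = -5 + 1/(2*A) (u(A) = -5 + 1/(A + A) = -5 + 1/(2*A))
w = -55/7 (w = -8 + 1/(2 + 5) = -8 + 1/7 = -8 + ⅐ = -55/7 ≈ -7.8571)
a(R, H) = (-3 + R)/(2*H) (a(R, H) = (-3 + R)/((2*H)) = (-3 + R)*(1/(2*H)) = (-3 + R)/(2*H))
(2*u(4³))*a(5, w) = (2*(-5 + 1/(2*(4³))))*((-3 + 5)/(2*(-55/7))) = (2*(-5 + (½)/64))*((½)*(-7/55)*2) = (2*(-5 + (½)*(1/64)))*(-7/55) = (2*(-5 + 1/128))*(-7/55) = (2*(-639/128))*(-7/55) = -639/64*(-7/55) = 4473/3520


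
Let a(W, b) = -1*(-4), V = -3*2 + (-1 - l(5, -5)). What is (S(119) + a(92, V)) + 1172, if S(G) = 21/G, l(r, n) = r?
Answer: 19995/17 ≈ 1176.2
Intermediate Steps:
V = -12 (V = -3*2 + (-1 - 1*5) = -6 + (-1 - 5) = -6 - 6 = -12)
a(W, b) = 4
(S(119) + a(92, V)) + 1172 = (21/119 + 4) + 1172 = (21*(1/119) + 4) + 1172 = (3/17 + 4) + 1172 = 71/17 + 1172 = 19995/17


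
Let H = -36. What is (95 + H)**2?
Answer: 3481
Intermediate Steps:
(95 + H)**2 = (95 - 36)**2 = 59**2 = 3481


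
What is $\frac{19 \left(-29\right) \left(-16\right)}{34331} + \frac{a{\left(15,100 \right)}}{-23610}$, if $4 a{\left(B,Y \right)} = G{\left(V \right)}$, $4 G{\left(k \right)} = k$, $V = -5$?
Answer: $\frac{666100763}{2593775712} \approx 0.25681$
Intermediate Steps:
$G{\left(k \right)} = \frac{k}{4}$
$a{\left(B,Y \right)} = - \frac{5}{16}$ ($a{\left(B,Y \right)} = \frac{\frac{1}{4} \left(-5\right)}{4} = \frac{1}{4} \left(- \frac{5}{4}\right) = - \frac{5}{16}$)
$\frac{19 \left(-29\right) \left(-16\right)}{34331} + \frac{a{\left(15,100 \right)}}{-23610} = \frac{19 \left(-29\right) \left(-16\right)}{34331} - \frac{5}{16 \left(-23610\right)} = \left(-551\right) \left(-16\right) \frac{1}{34331} - - \frac{1}{75552} = 8816 \cdot \frac{1}{34331} + \frac{1}{75552} = \frac{8816}{34331} + \frac{1}{75552} = \frac{666100763}{2593775712}$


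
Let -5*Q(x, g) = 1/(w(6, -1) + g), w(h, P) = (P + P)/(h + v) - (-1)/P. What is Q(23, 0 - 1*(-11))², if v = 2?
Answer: 16/38025 ≈ 0.00042078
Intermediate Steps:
w(h, P) = 1/P + 2*P/(2 + h) (w(h, P) = (P + P)/(h + 2) - (-1)/P = (2*P)/(2 + h) + 1/P = 2*P/(2 + h) + 1/P = 1/P + 2*P/(2 + h))
Q(x, g) = -1/(5*(-5/4 + g)) (Q(x, g) = -1/(5*((2 + 6 + 2*(-1)²)/((-1)*(2 + 6)) + g)) = -1/(5*(-1*(2 + 6 + 2*1)/8 + g)) = -1/(5*(-1*⅛*(2 + 6 + 2) + g)) = -1/(5*(-1*⅛*10 + g)) = -1/(5*(-5/4 + g)))
Q(23, 0 - 1*(-11))² = (-4/(-25 + 20*(0 - 1*(-11))))² = (-4/(-25 + 20*(0 + 11)))² = (-4/(-25 + 20*11))² = (-4/(-25 + 220))² = (-4/195)² = 16/38025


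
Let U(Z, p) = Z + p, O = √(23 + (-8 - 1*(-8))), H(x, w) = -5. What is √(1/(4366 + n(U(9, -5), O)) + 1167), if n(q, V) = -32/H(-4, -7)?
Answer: √557764309658/21862 ≈ 34.161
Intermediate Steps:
O = √23 (O = √(23 + (-8 + 8)) = √(23 + 0) = √23 ≈ 4.7958)
n(q, V) = 32/5 (n(q, V) = -32/(-5) = -32*(-⅕) = 32/5)
√(1/(4366 + n(U(9, -5), O)) + 1167) = √(1/(4366 + 32/5) + 1167) = √(1/(21862/5) + 1167) = √(5/21862 + 1167) = √(25512959/21862) = √557764309658/21862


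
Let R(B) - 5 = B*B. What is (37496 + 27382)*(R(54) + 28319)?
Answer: 2026788720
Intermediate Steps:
R(B) = 5 + B² (R(B) = 5 + B*B = 5 + B²)
(37496 + 27382)*(R(54) + 28319) = (37496 + 27382)*((5 + 54²) + 28319) = 64878*((5 + 2916) + 28319) = 64878*(2921 + 28319) = 64878*31240 = 2026788720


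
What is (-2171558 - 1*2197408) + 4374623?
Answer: 5657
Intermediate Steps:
(-2171558 - 1*2197408) + 4374623 = (-2171558 - 2197408) + 4374623 = -4368966 + 4374623 = 5657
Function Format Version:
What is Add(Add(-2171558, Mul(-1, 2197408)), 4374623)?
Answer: 5657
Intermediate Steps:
Add(Add(-2171558, Mul(-1, 2197408)), 4374623) = Add(Add(-2171558, -2197408), 4374623) = Add(-4368966, 4374623) = 5657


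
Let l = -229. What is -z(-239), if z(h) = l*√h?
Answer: 229*I*√239 ≈ 3540.3*I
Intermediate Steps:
z(h) = -229*√h
-z(-239) = -(-229)*√(-239) = -(-229)*I*√239 = 229*I*√239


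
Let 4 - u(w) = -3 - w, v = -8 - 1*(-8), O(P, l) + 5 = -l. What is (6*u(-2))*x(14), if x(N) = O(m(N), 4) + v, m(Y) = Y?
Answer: -270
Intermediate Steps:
O(P, l) = -5 - l
v = 0 (v = -8 + 8 = 0)
u(w) = 7 + w (u(w) = 4 - (-3 - w) = 4 + (3 + w) = 7 + w)
x(N) = -9 (x(N) = (-5 - 1*4) + 0 = (-5 - 4) + 0 = -9 + 0 = -9)
(6*u(-2))*x(14) = (6*(7 - 2))*(-9) = (6*5)*(-9) = 30*(-9) = -270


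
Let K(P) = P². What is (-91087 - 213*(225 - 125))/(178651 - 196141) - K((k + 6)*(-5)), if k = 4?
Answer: -3964783/1590 ≈ -2493.6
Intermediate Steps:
(-91087 - 213*(225 - 125))/(178651 - 196141) - K((k + 6)*(-5)) = (-91087 - 213*(225 - 125))/(178651 - 196141) - ((4 + 6)*(-5))² = (-91087 - 213*100)/(-17490) - (10*(-5))² = (-91087 - 21300)*(-1/17490) - 1*(-50)² = -112387*(-1/17490) - 1*2500 = 10217/1590 - 2500 = -3964783/1590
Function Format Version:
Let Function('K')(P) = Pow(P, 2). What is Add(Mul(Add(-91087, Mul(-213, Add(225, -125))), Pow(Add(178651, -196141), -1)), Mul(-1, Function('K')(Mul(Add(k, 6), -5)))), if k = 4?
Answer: Rational(-3964783, 1590) ≈ -2493.6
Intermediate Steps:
Add(Mul(Add(-91087, Mul(-213, Add(225, -125))), Pow(Add(178651, -196141), -1)), Mul(-1, Function('K')(Mul(Add(k, 6), -5)))) = Add(Mul(Add(-91087, Mul(-213, Add(225, -125))), Pow(Add(178651, -196141), -1)), Mul(-1, Pow(Mul(Add(4, 6), -5), 2))) = Add(Mul(Add(-91087, Mul(-213, 100)), Pow(-17490, -1)), Mul(-1, Pow(Mul(10, -5), 2))) = Add(Mul(Add(-91087, -21300), Rational(-1, 17490)), Mul(-1, Pow(-50, 2))) = Add(Mul(-112387, Rational(-1, 17490)), Mul(-1, 2500)) = Add(Rational(10217, 1590), -2500) = Rational(-3964783, 1590)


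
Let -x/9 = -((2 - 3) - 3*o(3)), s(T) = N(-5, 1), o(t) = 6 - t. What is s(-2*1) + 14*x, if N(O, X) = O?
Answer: -1265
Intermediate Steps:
s(T) = -5
x = -90 (x = -(-9)*((2 - 3) - 3*(6 - 1*3)) = -(-9)*(-1 - 3*(6 - 3)) = -(-9)*(-1 - 3*3) = -(-9)*(-1 - 9) = -(-9)*(-10) = -9*10 = -90)
s(-2*1) + 14*x = -5 + 14*(-90) = -5 - 1260 = -1265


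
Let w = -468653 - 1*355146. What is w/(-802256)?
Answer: 823799/802256 ≈ 1.0269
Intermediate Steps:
w = -823799 (w = -468653 - 355146 = -823799)
w/(-802256) = -823799/(-802256) = -823799*(-1/802256) = 823799/802256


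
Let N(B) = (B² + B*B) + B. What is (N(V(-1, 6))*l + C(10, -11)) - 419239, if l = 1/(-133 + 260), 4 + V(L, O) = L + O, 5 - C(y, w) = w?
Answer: -53241318/127 ≈ -4.1922e+5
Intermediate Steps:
C(y, w) = 5 - w
V(L, O) = -4 + L + O (V(L, O) = -4 + (L + O) = -4 + L + O)
N(B) = B + 2*B² (N(B) = (B² + B²) + B = 2*B² + B = B + 2*B²)
l = 1/127 ≈ 0.0078740
(N(V(-1, 6))*l + C(10, -11)) - 419239 = (((-4 - 1 + 6)*(1 + 2*(-4 - 1 + 6)))*(1/127) + (5 - 1*(-11))) - 419239 = ((1*(1 + 2*1))*(1/127) + (5 + 11)) - 419239 = ((1*(1 + 2))*(1/127) + 16) - 419239 = ((1*3)*(1/127) + 16) - 419239 = (3*(1/127) + 16) - 419239 = (3/127 + 16) - 419239 = 2035/127 - 419239 = -53241318/127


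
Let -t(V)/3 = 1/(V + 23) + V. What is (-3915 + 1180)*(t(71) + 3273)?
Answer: -786687195/94 ≈ -8.3690e+6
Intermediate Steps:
t(V) = -3*V - 3/(23 + V) (t(V) = -3*(1/(V + 23) + V) = -3*(1/(23 + V) + V) = -3*(V + 1/(23 + V)) = -3*V - 3/(23 + V))
(-3915 + 1180)*(t(71) + 3273) = (-3915 + 1180)*(3*(-1 - 1*71² - 23*71)/(23 + 71) + 3273) = -2735*(3*(-1 - 1*5041 - 1633)/94 + 3273) = -2735*(3*(1/94)*(-1 - 5041 - 1633) + 3273) = -2735*(3*(1/94)*(-6675) + 3273) = -2735*(-20025/94 + 3273) = -2735*287637/94 = -786687195/94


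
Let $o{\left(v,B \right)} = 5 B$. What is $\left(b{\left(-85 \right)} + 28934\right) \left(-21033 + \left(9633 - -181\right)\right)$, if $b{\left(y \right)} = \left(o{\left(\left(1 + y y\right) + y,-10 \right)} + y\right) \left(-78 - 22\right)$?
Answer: $-476067046$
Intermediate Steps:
$b{\left(y \right)} = 5000 - 100 y$ ($b{\left(y \right)} = \left(5 \left(-10\right) + y\right) \left(-78 - 22\right) = \left(-50 + y\right) \left(-100\right) = 5000 - 100 y$)
$\left(b{\left(-85 \right)} + 28934\right) \left(-21033 + \left(9633 - -181\right)\right) = \left(\left(5000 - -8500\right) + 28934\right) \left(-21033 + \left(9633 - -181\right)\right) = \left(\left(5000 + 8500\right) + 28934\right) \left(-21033 + \left(9633 + 181\right)\right) = \left(13500 + 28934\right) \left(-21033 + 9814\right) = 42434 \left(-11219\right) = -476067046$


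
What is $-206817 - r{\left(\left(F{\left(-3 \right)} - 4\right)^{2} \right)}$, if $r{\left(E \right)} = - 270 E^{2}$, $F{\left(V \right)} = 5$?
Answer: $-206547$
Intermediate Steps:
$-206817 - r{\left(\left(F{\left(-3 \right)} - 4\right)^{2} \right)} = -206817 - - 270 \left(\left(5 - 4\right)^{2}\right)^{2} = -206817 - - 270 \left(1^{2}\right)^{2} = -206817 - - 270 \cdot 1^{2} = -206817 - \left(-270\right) 1 = -206817 - -270 = -206817 + 270 = -206547$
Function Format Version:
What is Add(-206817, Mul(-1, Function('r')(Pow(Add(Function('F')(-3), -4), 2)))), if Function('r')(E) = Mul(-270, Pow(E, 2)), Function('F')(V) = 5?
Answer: -206547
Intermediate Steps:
Add(-206817, Mul(-1, Function('r')(Pow(Add(Function('F')(-3), -4), 2)))) = Add(-206817, Mul(-1, Mul(-270, Pow(Pow(Add(5, -4), 2), 2)))) = Add(-206817, Mul(-1, Mul(-270, Pow(Pow(1, 2), 2)))) = Add(-206817, Mul(-1, Mul(-270, Pow(1, 2)))) = Add(-206817, Mul(-1, Mul(-270, 1))) = Add(-206817, Mul(-1, -270)) = Add(-206817, 270) = -206547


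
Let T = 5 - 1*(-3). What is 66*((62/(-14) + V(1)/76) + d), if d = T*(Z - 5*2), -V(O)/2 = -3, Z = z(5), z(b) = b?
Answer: -389301/133 ≈ -2927.1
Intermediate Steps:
Z = 5
V(O) = 6 (V(O) = -2*(-3) = 6)
T = 8 (T = 5 + 3 = 8)
d = -40 (d = 8*(5 - 5*2) = 8*(5 - 10) = 8*(-5) = -40)
66*((62/(-14) + V(1)/76) + d) = 66*((62/(-14) + 6/76) - 40) = 66*((62*(-1/14) + 6*(1/76)) - 40) = 66*((-31/7 + 3/38) - 40) = 66*(-1157/266 - 40) = 66*(-11797/266) = -389301/133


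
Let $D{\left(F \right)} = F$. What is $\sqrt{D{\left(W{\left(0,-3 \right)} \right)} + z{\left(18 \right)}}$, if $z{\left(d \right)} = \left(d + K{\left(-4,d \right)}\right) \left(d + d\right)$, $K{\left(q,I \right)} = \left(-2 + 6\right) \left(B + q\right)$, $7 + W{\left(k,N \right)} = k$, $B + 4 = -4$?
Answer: $i \sqrt{1087} \approx 32.97 i$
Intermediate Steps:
$B = -8$ ($B = -4 - 4 = -8$)
$W{\left(k,N \right)} = -7 + k$
$K{\left(q,I \right)} = -32 + 4 q$ ($K{\left(q,I \right)} = \left(-2 + 6\right) \left(-8 + q\right) = 4 \left(-8 + q\right) = -32 + 4 q$)
$z{\left(d \right)} = 2 d \left(-48 + d\right)$ ($z{\left(d \right)} = \left(d + \left(-32 + 4 \left(-4\right)\right)\right) \left(d + d\right) = \left(d - 48\right) 2 d = \left(-48 + d\right) 2 d = 2 d \left(-48 + d\right)$)
$\sqrt{D{\left(W{\left(0,-3 \right)} \right)} + z{\left(18 \right)}} = \sqrt{\left(-7 + 0\right) + 2 \cdot 18 \left(-48 + 18\right)} = \sqrt{-7 + 2 \cdot 18 \left(-30\right)} = \sqrt{-7 - 1080} = \sqrt{-1087} = i \sqrt{1087}$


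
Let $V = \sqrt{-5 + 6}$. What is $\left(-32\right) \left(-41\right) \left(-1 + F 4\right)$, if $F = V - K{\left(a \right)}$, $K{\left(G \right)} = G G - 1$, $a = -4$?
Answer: $-74784$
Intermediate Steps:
$V = 1$ ($V = \sqrt{1} = 1$)
$K{\left(G \right)} = -1 + G^{2}$ ($K{\left(G \right)} = G^{2} - 1 = -1 + G^{2}$)
$F = -14$ ($F = 1 - \left(-1 + \left(-4\right)^{2}\right) = 1 - \left(-1 + 16\right) = 1 - 15 = -14$)
$\left(-32\right) \left(-41\right) \left(-1 + F 4\right) = \left(-32\right) \left(-41\right) \left(-1 - 56\right) = 1312 \left(-1 - 56\right) = 1312 \left(-57\right) = -74784$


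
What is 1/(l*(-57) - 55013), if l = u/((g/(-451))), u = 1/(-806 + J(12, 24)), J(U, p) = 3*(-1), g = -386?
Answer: -312274/17179103855 ≈ -1.8178e-5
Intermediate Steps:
J(U, p) = -3
u = -1/809 (u = 1/(-806 - 3) = 1/(-809) = -1/809 ≈ -0.0012361)
l = -451/312274 (l = -1/(809*((-386/(-451)))) = -1/(809*((-386*(-1/451)))) = -1/(809*386/451) = -1/809*451/386 = -451/312274 ≈ -0.0014442)
1/(l*(-57) - 55013) = 1/(-451/312274*(-57) - 55013) = 1/(25707/312274 - 55013) = 1/(-17179103855/312274) = -312274/17179103855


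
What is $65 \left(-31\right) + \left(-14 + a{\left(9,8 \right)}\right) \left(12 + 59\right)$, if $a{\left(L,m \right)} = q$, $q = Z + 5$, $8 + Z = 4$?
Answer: $-2938$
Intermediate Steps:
$Z = -4$ ($Z = -8 + 4 = -4$)
$q = 1$ ($q = -4 + 5 = 1$)
$a{\left(L,m \right)} = 1$
$65 \left(-31\right) + \left(-14 + a{\left(9,8 \right)}\right) \left(12 + 59\right) = 65 \left(-31\right) + \left(-14 + 1\right) \left(12 + 59\right) = -2015 - 923 = -2938$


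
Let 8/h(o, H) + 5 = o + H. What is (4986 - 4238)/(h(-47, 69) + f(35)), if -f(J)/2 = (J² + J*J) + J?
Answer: -6358/42241 ≈ -0.15052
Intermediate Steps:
f(J) = -4*J² - 2*J (f(J) = -2*((J² + J*J) + J) = -2*((J² + J²) + J) = -2*(2*J² + J) = -2*(J + 2*J²) = -4*J² - 2*J)
h(o, H) = 8/(-5 + H + o) (h(o, H) = 8/(-5 + (o + H)) = 8/(-5 + (H + o)) = 8/(-5 + H + o))
(4986 - 4238)/(h(-47, 69) + f(35)) = (4986 - 4238)/(8/(-5 + 69 - 47) - 2*35*(1 + 2*35)) = 748/(8/17 - 2*35*(1 + 70)) = 748/(8*(1/17) - 2*35*71) = 748/(8/17 - 4970) = 748/(-84482/17) = 748*(-17/84482) = -6358/42241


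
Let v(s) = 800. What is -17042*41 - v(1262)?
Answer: -699522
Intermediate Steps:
-17042*41 - v(1262) = -17042*41 - 1*800 = -698722 - 800 = -699522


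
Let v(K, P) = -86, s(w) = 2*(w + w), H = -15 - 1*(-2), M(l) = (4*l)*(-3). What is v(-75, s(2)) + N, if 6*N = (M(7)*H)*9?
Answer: 1552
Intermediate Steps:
M(l) = -12*l
H = -13 (H = -15 + 2 = -13)
N = 1638 (N = ((-12*7*(-13))*9)/6 = (-84*(-13)*9)/6 = (1092*9)/6 = (⅙)*9828 = 1638)
s(w) = 4*w (s(w) = 2*(2*w) = 4*w)
v(-75, s(2)) + N = -86 + 1638 = 1552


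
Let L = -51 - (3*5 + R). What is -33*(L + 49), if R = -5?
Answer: 396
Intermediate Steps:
L = -61 (L = -51 - (3*5 - 5) = -51 - (15 - 5) = -51 - 1*10 = -51 - 10 = -61)
-33*(L + 49) = -33*(-61 + 49) = -33*(-12) = 396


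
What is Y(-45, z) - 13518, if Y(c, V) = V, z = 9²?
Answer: -13437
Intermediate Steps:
z = 81
Y(-45, z) - 13518 = 81 - 13518 = -13437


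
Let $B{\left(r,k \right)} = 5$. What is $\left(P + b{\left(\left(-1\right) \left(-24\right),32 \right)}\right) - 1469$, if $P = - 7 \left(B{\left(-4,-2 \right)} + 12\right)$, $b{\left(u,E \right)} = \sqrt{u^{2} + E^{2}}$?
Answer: $-1548$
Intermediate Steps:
$b{\left(u,E \right)} = \sqrt{E^{2} + u^{2}}$
$P = -119$ ($P = - 7 \left(5 + 12\right) = \left(-7\right) 17 = -119$)
$\left(P + b{\left(\left(-1\right) \left(-24\right),32 \right)}\right) - 1469 = \left(-119 + \sqrt{32^{2} + \left(\left(-1\right) \left(-24\right)\right)^{2}}\right) - 1469 = \left(-119 + \sqrt{1024 + 24^{2}}\right) - 1469 = \left(-119 + \sqrt{1024 + 576}\right) - 1469 = \left(-119 + \sqrt{1600}\right) - 1469 = \left(-119 + 40\right) - 1469 = -79 - 1469 = -1548$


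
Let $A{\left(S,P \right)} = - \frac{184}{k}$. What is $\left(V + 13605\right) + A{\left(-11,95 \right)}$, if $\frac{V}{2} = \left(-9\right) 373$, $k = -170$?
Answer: $\frac{585827}{85} \approx 6892.1$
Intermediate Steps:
$A{\left(S,P \right)} = \frac{92}{85}$ ($A{\left(S,P \right)} = - \frac{184}{-170} = \left(-184\right) \left(- \frac{1}{170}\right) = \frac{92}{85}$)
$V = -6714$ ($V = 2 \left(\left(-9\right) 373\right) = 2 \left(-3357\right) = -6714$)
$\left(V + 13605\right) + A{\left(-11,95 \right)} = \left(-6714 + 13605\right) + \frac{92}{85} = 6891 + \frac{92}{85} = \frac{585827}{85}$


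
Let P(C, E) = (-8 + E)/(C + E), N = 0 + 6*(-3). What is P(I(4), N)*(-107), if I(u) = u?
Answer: -1391/7 ≈ -198.71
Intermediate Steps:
N = -18 (N = 0 - 18 = -18)
P(C, E) = (-8 + E)/(C + E)
P(I(4), N)*(-107) = ((-8 - 18)/(4 - 18))*(-107) = (-26/(-14))*(-107) = -1/14*(-26)*(-107) = (13/7)*(-107) = -1391/7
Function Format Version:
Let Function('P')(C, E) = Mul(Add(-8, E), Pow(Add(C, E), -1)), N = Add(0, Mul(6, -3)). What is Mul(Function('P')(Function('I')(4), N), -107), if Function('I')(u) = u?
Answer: Rational(-1391, 7) ≈ -198.71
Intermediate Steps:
N = -18 (N = Add(0, -18) = -18)
Function('P')(C, E) = Mul(Pow(Add(C, E), -1), Add(-8, E))
Mul(Function('P')(Function('I')(4), N), -107) = Mul(Mul(Pow(Add(4, -18), -1), Add(-8, -18)), -107) = Mul(Mul(Pow(-14, -1), -26), -107) = Mul(Mul(Rational(-1, 14), -26), -107) = Mul(Rational(13, 7), -107) = Rational(-1391, 7)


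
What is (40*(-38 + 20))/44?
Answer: -180/11 ≈ -16.364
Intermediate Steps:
(40*(-38 + 20))/44 = (40*(-18))*(1/44) = -720*1/44 = -180/11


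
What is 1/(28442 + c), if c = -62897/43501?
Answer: 43501/1237192545 ≈ 3.5161e-5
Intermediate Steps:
c = -62897/43501 (c = -62897*1/43501 = -62897/43501 ≈ -1.4459)
1/(28442 + c) = 1/(28442 - 62897/43501) = 1/(1237192545/43501) = 43501/1237192545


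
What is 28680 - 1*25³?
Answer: 13055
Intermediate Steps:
28680 - 1*25³ = 28680 - 1*15625 = 28680 - 15625 = 13055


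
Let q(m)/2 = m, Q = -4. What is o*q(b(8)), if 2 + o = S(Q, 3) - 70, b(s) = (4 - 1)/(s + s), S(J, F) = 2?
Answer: -105/4 ≈ -26.250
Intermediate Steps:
b(s) = 3/(2*s) (b(s) = 3/((2*s)) = 3*(1/(2*s)) = 3/(2*s))
q(m) = 2*m
o = -70 (o = -2 + (2 - 70) = -2 - 68 = -70)
o*q(b(8)) = -140*(3/2)/8 = -140*(3/2)*(⅛) = -140*3/16 = -70*3/8 = -105/4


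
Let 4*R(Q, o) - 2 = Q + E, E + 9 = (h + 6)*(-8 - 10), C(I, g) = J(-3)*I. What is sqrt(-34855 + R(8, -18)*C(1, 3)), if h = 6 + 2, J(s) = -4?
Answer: 2*I*sqrt(8651) ≈ 186.02*I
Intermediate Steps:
C(I, g) = -4*I
h = 8
E = -261 (E = -9 + (8 + 6)*(-8 - 10) = -9 + 14*(-18) = -9 - 252 = -261)
R(Q, o) = -259/4 + Q/4 (R(Q, o) = 1/2 + (Q - 261)/4 = 1/2 + (-261 + Q)/4 = 1/2 + (-261/4 + Q/4) = -259/4 + Q/4)
sqrt(-34855 + R(8, -18)*C(1, 3)) = sqrt(-34855 + (-259/4 + (1/4)*8)*(-4*1)) = sqrt(-34855 + (-259/4 + 2)*(-4)) = sqrt(-34855 - 251/4*(-4)) = sqrt(-34855 + 251) = sqrt(-34604) = 2*I*sqrt(8651)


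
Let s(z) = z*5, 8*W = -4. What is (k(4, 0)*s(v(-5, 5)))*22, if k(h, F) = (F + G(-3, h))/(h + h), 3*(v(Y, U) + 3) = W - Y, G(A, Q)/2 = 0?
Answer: 0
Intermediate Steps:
W = -½ (W = (⅛)*(-4) = -½ ≈ -0.50000)
G(A, Q) = 0 (G(A, Q) = 2*0 = 0)
v(Y, U) = -19/6 - Y/3 (v(Y, U) = -3 + (-½ - Y)/3 = -3 + (-⅙ - Y/3) = -19/6 - Y/3)
k(h, F) = F/(2*h) (k(h, F) = (F + 0)/(h + h) = F/((2*h)) = F*(1/(2*h)) = F/(2*h))
s(z) = 5*z
(k(4, 0)*s(v(-5, 5)))*22 = (((½)*0/4)*(5*(-19/6 - ⅓*(-5))))*22 = (((½)*0*(¼))*(5*(-19/6 + 5/3)))*22 = (0*(5*(-3/2)))*22 = (0*(-15/2))*22 = 0*22 = 0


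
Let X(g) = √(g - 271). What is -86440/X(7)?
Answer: 21610*I*√66/33 ≈ 5320.0*I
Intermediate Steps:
X(g) = √(-271 + g)
-86440/X(7) = -86440/√(-271 + 7) = -86440*(-I*√66/132) = -(-21610)*I*√66/33 = 21610*I*√66/33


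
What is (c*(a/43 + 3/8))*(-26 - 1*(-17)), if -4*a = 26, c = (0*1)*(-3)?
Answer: 0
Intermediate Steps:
c = 0 (c = 0*(-3) = 0)
a = -13/2 (a = -1/4*26 = -13/2 ≈ -6.5000)
(c*(a/43 + 3/8))*(-26 - 1*(-17)) = (0*(-13/2/43 + 3/8))*(-26 - 1*(-17)) = (0*(-13/2*1/43 + 3*(1/8)))*(-26 + 17) = (0*(-13/86 + 3/8))*(-9) = (0*(77/344))*(-9) = 0*(-9) = 0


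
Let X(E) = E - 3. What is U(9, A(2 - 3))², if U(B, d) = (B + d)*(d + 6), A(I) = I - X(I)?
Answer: 11664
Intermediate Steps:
X(E) = -3 + E
A(I) = 3 (A(I) = I - (-3 + I) = I + (3 - I) = 3)
U(B, d) = (6 + d)*(B + d) (U(B, d) = (B + d)*(6 + d) = (6 + d)*(B + d))
U(9, A(2 - 3))² = (3² + 6*9 + 6*3 + 9*3)² = (9 + 54 + 18 + 27)² = 108² = 11664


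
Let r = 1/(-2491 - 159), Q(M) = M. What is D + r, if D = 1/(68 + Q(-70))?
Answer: -663/1325 ≈ -0.50038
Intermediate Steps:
r = -1/2650 (r = 1/(-2650) = -1/2650 ≈ -0.00037736)
D = -1/2 (D = 1/(68 - 70) = 1/(-2) = -1/2 ≈ -0.50000)
D + r = -1/2 - 1/2650 = -663/1325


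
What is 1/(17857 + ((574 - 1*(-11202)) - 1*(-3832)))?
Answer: 1/33465 ≈ 2.9882e-5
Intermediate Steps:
1/(17857 + ((574 - 1*(-11202)) - 1*(-3832))) = 1/(17857 + ((574 + 11202) + 3832)) = 1/(17857 + (11776 + 3832)) = 1/(17857 + 15608) = 1/33465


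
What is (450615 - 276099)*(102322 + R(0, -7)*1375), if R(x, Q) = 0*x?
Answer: 17856826152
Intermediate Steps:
R(x, Q) = 0
(450615 - 276099)*(102322 + R(0, -7)*1375) = (450615 - 276099)*(102322 + 0*1375) = 174516*(102322 + 0) = 174516*102322 = 17856826152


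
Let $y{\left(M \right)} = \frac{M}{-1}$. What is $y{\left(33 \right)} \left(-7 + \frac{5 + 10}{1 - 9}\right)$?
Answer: $\frac{2343}{8} \approx 292.88$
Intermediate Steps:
$y{\left(M \right)} = - M$ ($y{\left(M \right)} = M \left(-1\right) = - M$)
$y{\left(33 \right)} \left(-7 + \frac{5 + 10}{1 - 9}\right) = \left(-1\right) 33 \left(-7 + \frac{5 + 10}{1 - 9}\right) = - 33 \left(-7 + \frac{15}{-8}\right) = - 33 \left(-7 + 15 \left(- \frac{1}{8}\right)\right) = - 33 \left(-7 - \frac{15}{8}\right) = \left(-33\right) \left(- \frac{71}{8}\right) = \frac{2343}{8}$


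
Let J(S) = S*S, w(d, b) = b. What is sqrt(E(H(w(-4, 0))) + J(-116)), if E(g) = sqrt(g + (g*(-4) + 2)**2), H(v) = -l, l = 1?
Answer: sqrt(13456 + sqrt(35)) ≈ 116.03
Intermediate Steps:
H(v) = -1 (H(v) = -1*1 = -1)
J(S) = S**2
E(g) = sqrt(g + (2 - 4*g)**2) (E(g) = sqrt(g + (-4*g + 2)**2) = sqrt(g + (2 - 4*g)**2))
sqrt(E(H(w(-4, 0))) + J(-116)) = sqrt(sqrt(-1 + 4*(-1 + 2*(-1))**2) + (-116)**2) = sqrt(sqrt(-1 + 4*(-1 - 2)**2) + 13456) = sqrt(sqrt(-1 + 4*(-3)**2) + 13456) = sqrt(sqrt(-1 + 4*9) + 13456) = sqrt(sqrt(-1 + 36) + 13456) = sqrt(sqrt(35) + 13456) = sqrt(13456 + sqrt(35))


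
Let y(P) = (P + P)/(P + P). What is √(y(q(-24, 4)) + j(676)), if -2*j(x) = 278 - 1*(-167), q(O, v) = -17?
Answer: I*√886/2 ≈ 14.883*I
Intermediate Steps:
y(P) = 1 (y(P) = (2*P)/((2*P)) = (2*P)*(1/(2*P)) = 1)
j(x) = -445/2 (j(x) = -(278 - 1*(-167))/2 = -(278 + 167)/2 = -½*445 = -445/2)
√(y(q(-24, 4)) + j(676)) = √(1 - 445/2) = √(-443/2) = I*√886/2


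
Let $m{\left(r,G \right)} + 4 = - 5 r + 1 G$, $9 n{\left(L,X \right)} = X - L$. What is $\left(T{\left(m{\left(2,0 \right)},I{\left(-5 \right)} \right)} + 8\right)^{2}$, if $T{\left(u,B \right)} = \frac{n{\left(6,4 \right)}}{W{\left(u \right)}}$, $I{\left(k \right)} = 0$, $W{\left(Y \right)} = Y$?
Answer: $\frac{255025}{3969} \approx 64.254$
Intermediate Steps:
$n{\left(L,X \right)} = - \frac{L}{9} + \frac{X}{9}$ ($n{\left(L,X \right)} = \frac{X - L}{9} = - \frac{L}{9} + \frac{X}{9}$)
$m{\left(r,G \right)} = -4 + G - 5 r$ ($m{\left(r,G \right)} = -4 + \left(- 5 r + 1 G\right) = -4 + \left(- 5 r + G\right) = -4 + \left(G - 5 r\right) = -4 + G - 5 r$)
$T{\left(u,B \right)} = - \frac{2}{9 u}$ ($T{\left(u,B \right)} = \frac{\left(- \frac{1}{9}\right) 6 + \frac{1}{9} \cdot 4}{u} = \frac{- \frac{2}{3} + \frac{4}{9}}{u} = - \frac{2}{9 u}$)
$\left(T{\left(m{\left(2,0 \right)},I{\left(-5 \right)} \right)} + 8\right)^{2} = \left(- \frac{2}{9 \left(-4 + 0 - 10\right)} + 8\right)^{2} = \left(- \frac{2}{9 \left(-14\right)} + 8\right)^{2} = \left(\left(- \frac{2}{9}\right) \left(- \frac{1}{14}\right) + 8\right)^{2} = \left(\frac{1}{63} + 8\right)^{2} = \left(\frac{505}{63}\right)^{2} = \frac{255025}{3969}$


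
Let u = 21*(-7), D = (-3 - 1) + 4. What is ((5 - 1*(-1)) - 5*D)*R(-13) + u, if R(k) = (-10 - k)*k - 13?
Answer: -459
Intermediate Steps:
D = 0 (D = -4 + 4 = 0)
R(k) = -13 + k*(-10 - k) (R(k) = k*(-10 - k) - 13 = -13 + k*(-10 - k))
u = -147
((5 - 1*(-1)) - 5*D)*R(-13) + u = ((5 - 1*(-1)) - 5*0)*(-13 - 1*(-13)² - 10*(-13)) - 147 = ((5 + 1) + 0)*(-13 - 1*169 + 130) - 147 = (6 + 0)*(-13 - 169 + 130) - 147 = 6*(-52) - 147 = -312 - 147 = -459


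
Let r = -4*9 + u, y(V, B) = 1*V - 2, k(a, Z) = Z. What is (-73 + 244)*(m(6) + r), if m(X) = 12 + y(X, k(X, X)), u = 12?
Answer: -1368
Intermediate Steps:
y(V, B) = -2 + V (y(V, B) = V - 2 = -2 + V)
r = -24 (r = -4*9 + 12 = -36 + 12 = -24)
m(X) = 10 + X (m(X) = 12 + (-2 + X) = 10 + X)
(-73 + 244)*(m(6) + r) = (-73 + 244)*((10 + 6) - 24) = 171*(16 - 24) = 171*(-8) = -1368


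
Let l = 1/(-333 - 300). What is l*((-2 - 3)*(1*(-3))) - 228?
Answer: -48113/211 ≈ -228.02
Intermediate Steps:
l = -1/633 (l = 1/(-633) = -1/633 ≈ -0.0015798)
l*((-2 - 3)*(1*(-3))) - 228 = -(-2 - 3)*1*(-3)/633 - 228 = -(-5)*(-3)/633 - 228 = -1/633*15 - 228 = -5/211 - 228 = -48113/211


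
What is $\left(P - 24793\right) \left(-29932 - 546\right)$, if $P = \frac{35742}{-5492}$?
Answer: $\frac{1037767503311}{1373} \approx 7.5584 \cdot 10^{8}$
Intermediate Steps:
$P = - \frac{17871}{2746}$ ($P = 35742 \left(- \frac{1}{5492}\right) = - \frac{17871}{2746} \approx -6.508$)
$\left(P - 24793\right) \left(-29932 - 546\right) = \left(- \frac{17871}{2746} - 24793\right) \left(-29932 - 546\right) = \left(- \frac{68099449}{2746}\right) \left(-30478\right) = \frac{1037767503311}{1373}$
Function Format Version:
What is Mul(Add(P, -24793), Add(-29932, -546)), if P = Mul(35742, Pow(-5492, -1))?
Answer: Rational(1037767503311, 1373) ≈ 7.5584e+8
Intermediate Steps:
P = Rational(-17871, 2746) (P = Mul(35742, Rational(-1, 5492)) = Rational(-17871, 2746) ≈ -6.5080)
Mul(Add(P, -24793), Add(-29932, -546)) = Mul(Add(Rational(-17871, 2746), -24793), Add(-29932, -546)) = Mul(Rational(-68099449, 2746), -30478) = Rational(1037767503311, 1373)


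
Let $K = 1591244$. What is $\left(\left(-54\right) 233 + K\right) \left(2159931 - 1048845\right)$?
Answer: $1754029246932$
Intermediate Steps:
$\left(\left(-54\right) 233 + K\right) \left(2159931 - 1048845\right) = \left(\left(-54\right) 233 + 1591244\right) \left(2159931 - 1048845\right) = \left(-12582 + 1591244\right) 1111086 = 1578662 \cdot 1111086 = 1754029246932$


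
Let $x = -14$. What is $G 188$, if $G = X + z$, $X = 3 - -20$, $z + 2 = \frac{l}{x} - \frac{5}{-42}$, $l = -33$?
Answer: $\frac{92684}{21} \approx 4413.5$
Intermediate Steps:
$z = \frac{10}{21}$ ($z = -2 - \left(- \frac{33}{14} - \frac{5}{42}\right) = -2 - - \frac{52}{21} = -2 + \left(\frac{33}{14} + \frac{5}{42}\right) = -2 + \frac{52}{21} = \frac{10}{21} \approx 0.47619$)
$X = 23$ ($X = 3 + 20 = 23$)
$G = \frac{493}{21}$ ($G = 23 + \frac{10}{21} = \frac{493}{21} \approx 23.476$)
$G 188 = \frac{493}{21} \cdot 188 = \frac{92684}{21}$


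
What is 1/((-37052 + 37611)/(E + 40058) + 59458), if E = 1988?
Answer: 42046/2499971627 ≈ 1.6819e-5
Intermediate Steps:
1/((-37052 + 37611)/(E + 40058) + 59458) = 1/((-37052 + 37611)/(1988 + 40058) + 59458) = 1/(559/42046 + 59458) = 1/(2499971627/42046) = 42046/2499971627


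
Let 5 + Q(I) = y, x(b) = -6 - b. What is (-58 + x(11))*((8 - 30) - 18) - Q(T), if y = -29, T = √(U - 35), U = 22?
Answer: 3034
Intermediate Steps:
T = I*√13 (T = √(22 - 35) = √(-13) = I*√13 ≈ 3.6056*I)
Q(I) = -34 (Q(I) = -5 - 29 = -34)
(-58 + x(11))*((8 - 30) - 18) - Q(T) = (-58 + (-6 - 1*11))*((8 - 30) - 18) - 1*(-34) = (-58 + (-6 - 11))*(-22 - 18) + 34 = (-58 - 17)*(-40) + 34 = -75*(-40) + 34 = 3000 + 34 = 3034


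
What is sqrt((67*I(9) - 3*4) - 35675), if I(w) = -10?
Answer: I*sqrt(36357) ≈ 190.68*I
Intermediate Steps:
sqrt((67*I(9) - 3*4) - 35675) = sqrt((67*(-10) - 3*4) - 35675) = sqrt((-670 - 12) - 35675) = sqrt(-682 - 35675) = sqrt(-36357) = I*sqrt(36357)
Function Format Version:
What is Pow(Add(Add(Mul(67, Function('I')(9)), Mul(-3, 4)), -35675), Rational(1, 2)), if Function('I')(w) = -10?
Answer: Mul(I, Pow(36357, Rational(1, 2))) ≈ Mul(190.68, I)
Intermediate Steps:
Pow(Add(Add(Mul(67, Function('I')(9)), Mul(-3, 4)), -35675), Rational(1, 2)) = Pow(Add(Add(Mul(67, -10), Mul(-3, 4)), -35675), Rational(1, 2)) = Pow(Add(Add(-670, -12), -35675), Rational(1, 2)) = Pow(Add(-682, -35675), Rational(1, 2)) = Pow(-36357, Rational(1, 2)) = Mul(I, Pow(36357, Rational(1, 2)))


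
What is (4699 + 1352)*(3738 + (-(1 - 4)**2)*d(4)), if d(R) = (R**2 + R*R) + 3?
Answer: 20712573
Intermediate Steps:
d(R) = 3 + 2*R**2 (d(R) = (R**2 + R**2) + 3 = 2*R**2 + 3 = 3 + 2*R**2)
(4699 + 1352)*(3738 + (-(1 - 4)**2)*d(4)) = (4699 + 1352)*(3738 + (-(1 - 4)**2)*(3 + 2*4**2)) = 6051*(3738 + (-1*(-3)**2)*(3 + 2*16)) = 6051*(3738 + (-1*9)*(3 + 32)) = 6051*(3738 - 9*35) = 6051*(3738 - 315) = 6051*3423 = 20712573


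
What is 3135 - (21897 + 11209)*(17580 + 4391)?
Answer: -727368791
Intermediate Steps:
3135 - (21897 + 11209)*(17580 + 4391) = 3135 - 33106*21971 = 3135 - 1*727371926 = 3135 - 727371926 = -727368791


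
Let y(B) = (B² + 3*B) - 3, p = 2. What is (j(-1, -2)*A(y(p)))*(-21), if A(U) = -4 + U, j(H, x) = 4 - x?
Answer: -378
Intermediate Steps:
y(B) = -3 + B² + 3*B
(j(-1, -2)*A(y(p)))*(-21) = ((4 - 1*(-2))*(-4 + (-3 + 2² + 3*2)))*(-21) = ((4 + 2)*(-4 + (-3 + 4 + 6)))*(-21) = (6*(-4 + 7))*(-21) = (6*3)*(-21) = 18*(-21) = -378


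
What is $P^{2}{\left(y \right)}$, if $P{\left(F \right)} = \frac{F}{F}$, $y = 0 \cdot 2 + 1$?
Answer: $1$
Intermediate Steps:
$y = 1$ ($y = 0 + 1 = 1$)
$P{\left(F \right)} = 1$
$P^{2}{\left(y \right)} = 1^{2} = 1$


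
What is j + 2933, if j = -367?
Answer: 2566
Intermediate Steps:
j + 2933 = -367 + 2933 = 2566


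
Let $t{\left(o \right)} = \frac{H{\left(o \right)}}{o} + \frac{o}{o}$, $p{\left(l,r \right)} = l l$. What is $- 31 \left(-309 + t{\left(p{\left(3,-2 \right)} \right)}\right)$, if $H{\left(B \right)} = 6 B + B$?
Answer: $9331$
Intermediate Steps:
$p{\left(l,r \right)} = l^{2}$
$H{\left(B \right)} = 7 B$
$t{\left(o \right)} = 8$ ($t{\left(o \right)} = \frac{7 o}{o} + \frac{o}{o} = 7 + 1 = 8$)
$- 31 \left(-309 + t{\left(p{\left(3,-2 \right)} \right)}\right) = - 31 \left(-309 + 8\right) = \left(-31\right) \left(-301\right) = 9331$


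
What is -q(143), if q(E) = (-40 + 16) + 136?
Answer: -112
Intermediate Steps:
q(E) = 112 (q(E) = -24 + 136 = 112)
-q(143) = -1*112 = -112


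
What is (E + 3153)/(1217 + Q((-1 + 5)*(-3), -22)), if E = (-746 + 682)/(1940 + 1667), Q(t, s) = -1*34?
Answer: 11372807/4267081 ≈ 2.6652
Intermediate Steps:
Q(t, s) = -34
E = -64/3607 ≈ -0.017743
(E + 3153)/(1217 + Q((-1 + 5)*(-3), -22)) = (-64/3607 + 3153)/(1217 - 34) = (11372807/3607)/1183 = (11372807/3607)*(1/1183) = 11372807/4267081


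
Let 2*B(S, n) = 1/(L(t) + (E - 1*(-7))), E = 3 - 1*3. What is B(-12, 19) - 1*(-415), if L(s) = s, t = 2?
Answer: 7471/18 ≈ 415.06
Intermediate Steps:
E = 0 (E = 3 - 3 = 0)
B(S, n) = 1/18 (B(S, n) = 1/(2*(2 + (0 - 1*(-7)))) = 1/(2*(2 + (0 + 7))) = 1/(2*(2 + 7)) = (1/2)/9 = (1/2)*(1/9) = 1/18)
B(-12, 19) - 1*(-415) = 1/18 - 1*(-415) = 1/18 + 415 = 7471/18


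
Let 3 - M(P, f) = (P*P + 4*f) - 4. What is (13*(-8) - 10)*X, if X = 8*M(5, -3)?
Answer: 5472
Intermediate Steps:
M(P, f) = 7 - P² - 4*f (M(P, f) = 3 - ((P*P + 4*f) - 4) = 3 - ((P² + 4*f) - 4) = 3 - (-4 + P² + 4*f) = 3 + (4 - P² - 4*f) = 7 - P² - 4*f)
X = -48 (X = 8*(7 - 1*5² - 4*(-3)) = 8*(7 - 1*25 + 12) = 8*(7 - 25 + 12) = 8*(-6) = -48)
(13*(-8) - 10)*X = (13*(-8) - 10)*(-48) = (-104 - 10)*(-48) = -114*(-48) = 5472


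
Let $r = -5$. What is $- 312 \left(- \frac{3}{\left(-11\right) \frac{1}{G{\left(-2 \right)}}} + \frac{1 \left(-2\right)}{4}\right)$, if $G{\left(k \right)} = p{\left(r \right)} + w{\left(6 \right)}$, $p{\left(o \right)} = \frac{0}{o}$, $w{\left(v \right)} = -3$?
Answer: $\frac{4524}{11} \approx 411.27$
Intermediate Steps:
$p{\left(o \right)} = 0$
$G{\left(k \right)} = -3$ ($G{\left(k \right)} = 0 - 3 = -3$)
$- 312 \left(- \frac{3}{\left(-11\right) \frac{1}{G{\left(-2 \right)}}} + \frac{1 \left(-2\right)}{4}\right) = - 312 \left(- \frac{3}{\left(-11\right) \frac{1}{-3}} + \frac{1 \left(-2\right)}{4}\right) = - 312 \left(- \frac{3}{\left(-11\right) \left(- \frac{1}{3}\right)} - \frac{1}{2}\right) = - 312 \left(- \frac{3}{\frac{11}{3}} - \frac{1}{2}\right) = - 312 \left(\left(-3\right) \frac{3}{11} - \frac{1}{2}\right) = - 312 \left(- \frac{9}{11} - \frac{1}{2}\right) = \left(-312\right) \left(- \frac{29}{22}\right) = \frac{4524}{11}$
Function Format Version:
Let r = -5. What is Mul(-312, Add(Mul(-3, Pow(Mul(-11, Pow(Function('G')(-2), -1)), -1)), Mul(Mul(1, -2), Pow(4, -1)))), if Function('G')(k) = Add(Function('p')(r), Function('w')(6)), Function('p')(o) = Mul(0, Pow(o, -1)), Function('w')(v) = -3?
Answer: Rational(4524, 11) ≈ 411.27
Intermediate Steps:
Function('p')(o) = 0
Function('G')(k) = -3 (Function('G')(k) = Add(0, -3) = -3)
Mul(-312, Add(Mul(-3, Pow(Mul(-11, Pow(Function('G')(-2), -1)), -1)), Mul(Mul(1, -2), Pow(4, -1)))) = Mul(-312, Add(Mul(-3, Pow(Mul(-11, Pow(-3, -1)), -1)), Mul(Mul(1, -2), Pow(4, -1)))) = Mul(-312, Add(Mul(-3, Pow(Mul(-11, Rational(-1, 3)), -1)), Mul(-2, Rational(1, 4)))) = Mul(-312, Add(Mul(-3, Pow(Rational(11, 3), -1)), Rational(-1, 2))) = Mul(-312, Add(Mul(-3, Rational(3, 11)), Rational(-1, 2))) = Mul(-312, Add(Rational(-9, 11), Rational(-1, 2))) = Mul(-312, Rational(-29, 22)) = Rational(4524, 11)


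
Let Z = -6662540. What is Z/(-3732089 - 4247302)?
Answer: 6662540/7979391 ≈ 0.83497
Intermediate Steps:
Z/(-3732089 - 4247302) = -6662540/(-3732089 - 4247302) = -6662540/(-7979391) = -6662540*(-1/7979391) = 6662540/7979391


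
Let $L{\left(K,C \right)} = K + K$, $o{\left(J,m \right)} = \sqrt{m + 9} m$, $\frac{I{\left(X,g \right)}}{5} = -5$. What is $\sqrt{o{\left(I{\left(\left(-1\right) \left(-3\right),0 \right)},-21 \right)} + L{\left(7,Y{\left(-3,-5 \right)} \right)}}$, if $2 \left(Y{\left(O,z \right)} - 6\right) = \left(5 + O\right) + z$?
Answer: $\sqrt{14 - 42 i \sqrt{3}} \approx 6.6363 - 5.4809 i$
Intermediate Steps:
$I{\left(X,g \right)} = -25$ ($I{\left(X,g \right)} = 5 \left(-5\right) = -25$)
$o{\left(J,m \right)} = m \sqrt{9 + m}$ ($o{\left(J,m \right)} = \sqrt{9 + m} m = m \sqrt{9 + m}$)
$Y{\left(O,z \right)} = \frac{17}{2} + \frac{O}{2} + \frac{z}{2}$ ($Y{\left(O,z \right)} = 6 + \frac{\left(5 + O\right) + z}{2} = 6 + \frac{5 + O + z}{2} = 6 + \left(\frac{5}{2} + \frac{O}{2} + \frac{z}{2}\right) = \frac{17}{2} + \frac{O}{2} + \frac{z}{2}$)
$L{\left(K,C \right)} = 2 K$
$\sqrt{o{\left(I{\left(\left(-1\right) \left(-3\right),0 \right)},-21 \right)} + L{\left(7,Y{\left(-3,-5 \right)} \right)}} = \sqrt{- 21 \sqrt{9 - 21} + 2 \cdot 7} = \sqrt{- 21 \sqrt{-12} + 14} = \sqrt{- 21 \cdot 2 i \sqrt{3} + 14} = \sqrt{- 42 i \sqrt{3} + 14} = \sqrt{14 - 42 i \sqrt{3}}$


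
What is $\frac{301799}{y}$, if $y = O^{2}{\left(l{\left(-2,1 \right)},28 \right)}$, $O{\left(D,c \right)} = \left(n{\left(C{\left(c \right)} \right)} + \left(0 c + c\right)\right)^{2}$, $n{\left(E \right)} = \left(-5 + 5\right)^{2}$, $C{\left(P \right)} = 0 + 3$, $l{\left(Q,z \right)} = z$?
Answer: $\frac{301799}{614656} \approx 0.491$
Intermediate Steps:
$C{\left(P \right)} = 3$
$n{\left(E \right)} = 0$ ($n{\left(E \right)} = 0^{2} = 0$)
$O{\left(D,c \right)} = c^{2}$ ($O{\left(D,c \right)} = \left(0 + \left(0 c + c\right)\right)^{2} = \left(0 + \left(0 + c\right)\right)^{2} = \left(0 + c\right)^{2} = c^{2}$)
$y = 614656$ ($y = \left(28^{2}\right)^{2} = 784^{2} = 614656$)
$\frac{301799}{y} = \frac{301799}{614656}$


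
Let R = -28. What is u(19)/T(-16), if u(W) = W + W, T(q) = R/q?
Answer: 152/7 ≈ 21.714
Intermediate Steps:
T(q) = -28/q
u(W) = 2*W
u(19)/T(-16) = (2*19)/((-28/(-16))) = 38/((-28*(-1/16))) = 38/(7/4) = 38*(4/7) = 152/7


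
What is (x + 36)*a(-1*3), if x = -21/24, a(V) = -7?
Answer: -1967/8 ≈ -245.88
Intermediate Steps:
x = -7/8 (x = -21*1/24 = -7/8 ≈ -0.87500)
(x + 36)*a(-1*3) = (-7/8 + 36)*(-7) = (281/8)*(-7) = -1967/8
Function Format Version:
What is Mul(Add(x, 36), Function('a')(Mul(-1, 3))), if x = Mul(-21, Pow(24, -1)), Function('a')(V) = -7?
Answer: Rational(-1967, 8) ≈ -245.88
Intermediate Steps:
x = Rational(-7, 8) (x = Mul(-21, Rational(1, 24)) = Rational(-7, 8) ≈ -0.87500)
Mul(Add(x, 36), Function('a')(Mul(-1, 3))) = Mul(Add(Rational(-7, 8), 36), -7) = Mul(Rational(281, 8), -7) = Rational(-1967, 8)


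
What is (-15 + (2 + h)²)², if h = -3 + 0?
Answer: 196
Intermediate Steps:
h = -3
(-15 + (2 + h)²)² = (-15 + (2 - 3)²)² = (-15 + (-1)²)² = (-15 + 1)² = (-14)² = 196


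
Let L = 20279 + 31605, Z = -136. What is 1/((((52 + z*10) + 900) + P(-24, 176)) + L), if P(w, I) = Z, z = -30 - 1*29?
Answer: 1/52110 ≈ 1.9190e-5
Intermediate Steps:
z = -59 (z = -30 - 29 = -59)
P(w, I) = -136
L = 51884
1/((((52 + z*10) + 900) + P(-24, 176)) + L) = 1/((((52 - 59*10) + 900) - 136) + 51884) = 1/((((52 - 590) + 900) - 136) + 51884) = 1/(((-538 + 900) - 136) + 51884) = 1/((362 - 136) + 51884) = 1/(226 + 51884) = 1/52110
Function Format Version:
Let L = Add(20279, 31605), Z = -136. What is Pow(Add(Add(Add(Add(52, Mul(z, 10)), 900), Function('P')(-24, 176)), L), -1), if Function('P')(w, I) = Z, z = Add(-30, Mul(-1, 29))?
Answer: Rational(1, 52110) ≈ 1.9190e-5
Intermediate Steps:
z = -59 (z = Add(-30, -29) = -59)
Function('P')(w, I) = -136
L = 51884
Pow(Add(Add(Add(Add(52, Mul(z, 10)), 900), Function('P')(-24, 176)), L), -1) = Pow(Add(Add(Add(Add(52, Mul(-59, 10)), 900), -136), 51884), -1) = Pow(Add(Add(Add(Add(52, -590), 900), -136), 51884), -1) = Pow(Add(Add(Add(-538, 900), -136), 51884), -1) = Pow(Add(Add(362, -136), 51884), -1) = Pow(Add(226, 51884), -1) = Pow(52110, -1) = Rational(1, 52110)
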